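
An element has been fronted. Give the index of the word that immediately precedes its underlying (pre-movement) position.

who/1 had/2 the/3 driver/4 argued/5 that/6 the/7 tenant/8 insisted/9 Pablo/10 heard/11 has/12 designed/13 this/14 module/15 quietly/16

11

The displaced element is "who" (word 1).
It is linked across 3 clause boundaries (that → Ø → Ø).
It functions as the subject of "designed", so the gap sits immediately after word 11 ("heard").
Base order: The driver had argued that the tenant insisted Pablo heard who has designed this module quietly.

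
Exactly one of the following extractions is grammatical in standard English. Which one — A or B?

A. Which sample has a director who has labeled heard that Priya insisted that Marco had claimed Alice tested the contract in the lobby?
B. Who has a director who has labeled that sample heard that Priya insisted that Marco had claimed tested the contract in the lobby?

In A, the wh-phrase is extracted from inside a complex-NP island (relative clause) (introduced by "who"), which blocks movement.
In B, the extraction path crosses only that-complement boundaries, which are transparent.
So B is grammatical.

B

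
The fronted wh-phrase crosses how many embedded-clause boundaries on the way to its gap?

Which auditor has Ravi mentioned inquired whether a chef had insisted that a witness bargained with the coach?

"which auditor" is extracted from the subject of "inquired".
Boundaries crossed, outermost first: [Ø] — 1 in total.

1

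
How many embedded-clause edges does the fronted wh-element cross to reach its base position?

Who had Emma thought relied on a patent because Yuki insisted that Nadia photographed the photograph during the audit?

1

"who" is extracted from the subject of "relied".
Boundaries crossed, outermost first: [Ø] — 1 in total.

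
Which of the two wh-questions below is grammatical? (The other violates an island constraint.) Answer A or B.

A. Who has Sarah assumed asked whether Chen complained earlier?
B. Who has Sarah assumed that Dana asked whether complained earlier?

In B, the wh-phrase is extracted from inside a wh-island (introduced by "whether"), which blocks movement.
In A, the extraction path crosses only that-complement boundaries, which are transparent.
So A is grammatical.

A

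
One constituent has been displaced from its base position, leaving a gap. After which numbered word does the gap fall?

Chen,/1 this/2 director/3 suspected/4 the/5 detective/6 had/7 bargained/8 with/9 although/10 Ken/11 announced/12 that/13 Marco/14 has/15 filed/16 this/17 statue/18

9

The displaced element is "Chen" (word 1).
It is linked across 1 clause boundary (Ø).
It functions as the object of the preposition "with" of "bargained", so the gap sits immediately after word 9 ("with").
Base order: This director suspected the detective had bargained with Chen although Ken announced that Marco has filed this statue.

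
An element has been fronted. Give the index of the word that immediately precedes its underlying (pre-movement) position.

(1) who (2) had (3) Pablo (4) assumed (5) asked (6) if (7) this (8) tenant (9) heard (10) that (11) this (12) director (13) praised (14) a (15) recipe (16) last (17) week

4

The displaced element is "who" (word 1).
It is linked across 1 clause boundary (Ø).
It functions as the subject of "asked", so the gap sits immediately after word 4 ("assumed").
Base order: Pablo had assumed who asked if this tenant heard that this director praised a recipe last week.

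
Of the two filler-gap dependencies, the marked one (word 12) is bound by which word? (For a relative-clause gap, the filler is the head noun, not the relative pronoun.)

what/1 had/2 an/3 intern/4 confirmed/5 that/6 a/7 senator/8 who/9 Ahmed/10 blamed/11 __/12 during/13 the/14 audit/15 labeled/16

The marked gap is inside the relative clause, the direct object of "blamed".
Its filler is the head noun "senator" (via "who"), at word 8.
(The other dependency links word 1 to a gap after word 16.)

8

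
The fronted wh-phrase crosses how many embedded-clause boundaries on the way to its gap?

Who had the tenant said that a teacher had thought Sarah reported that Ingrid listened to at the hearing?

3

"who" is extracted from the PP object of "listened".
Boundaries crossed, outermost first: [that], [Ø], [that] — 3 in total.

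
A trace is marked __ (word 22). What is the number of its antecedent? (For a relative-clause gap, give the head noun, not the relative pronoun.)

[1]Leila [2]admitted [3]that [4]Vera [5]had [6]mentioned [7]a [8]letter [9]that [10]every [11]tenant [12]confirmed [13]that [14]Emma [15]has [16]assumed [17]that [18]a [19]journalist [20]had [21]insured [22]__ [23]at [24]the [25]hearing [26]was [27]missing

The gap at 22 is the object of "insured", inside a relative clause.
The relative pronoun is "that" (word 9); it is bound by the head noun immediately before it.
Its filler is the head noun "letter", at word 8.

8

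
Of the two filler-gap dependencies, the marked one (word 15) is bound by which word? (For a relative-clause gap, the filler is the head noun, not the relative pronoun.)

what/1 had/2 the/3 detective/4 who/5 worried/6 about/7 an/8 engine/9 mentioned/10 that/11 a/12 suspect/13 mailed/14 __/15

The marked gap is the direct object of "mailed".
Its filler is the fronted wh-phrase "what", at word 1.
(The other dependency links word 4 to a gap after word 5.)

1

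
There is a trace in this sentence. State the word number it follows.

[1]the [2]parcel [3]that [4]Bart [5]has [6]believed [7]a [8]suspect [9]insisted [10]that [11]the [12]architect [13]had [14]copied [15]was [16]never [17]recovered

The displaced element is "the parcel" (word 2).
It is linked across 2 clause boundaries (Ø → that).
It functions as the direct object of "copied", so the gap sits immediately after word 14 ("copied").
Base order: Bart has believed a suspect insisted that the architect had copied the parcel.

14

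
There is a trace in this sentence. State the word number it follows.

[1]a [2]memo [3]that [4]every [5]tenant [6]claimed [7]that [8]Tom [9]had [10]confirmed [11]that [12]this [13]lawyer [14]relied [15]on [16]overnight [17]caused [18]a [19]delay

The displaced element is "a memo" (word 2).
It is linked across 2 clause boundaries (that → that).
It functions as the object of the preposition "on" of "relied", so the gap sits immediately after word 15 ("on").
Base order: Every tenant claimed that Tom had confirmed that this lawyer relied on a memo overnight.

15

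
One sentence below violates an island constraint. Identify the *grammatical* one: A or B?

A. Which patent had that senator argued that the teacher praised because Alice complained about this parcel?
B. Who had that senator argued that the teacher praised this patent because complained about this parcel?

A

In B, the wh-phrase is extracted from inside an adjunct island (introduced by "because"), which blocks movement.
In A, the extraction path crosses only that-complement boundaries, which are transparent.
So A is grammatical.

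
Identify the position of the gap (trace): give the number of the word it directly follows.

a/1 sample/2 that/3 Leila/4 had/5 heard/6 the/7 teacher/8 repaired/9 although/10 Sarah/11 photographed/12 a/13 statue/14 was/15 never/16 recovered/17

The displaced element is "a sample" (word 2).
It is linked across 1 clause boundary (Ø).
It functions as the direct object of "repaired", so the gap sits immediately after word 9 ("repaired").
Base order: Leila had heard the teacher repaired a sample although Sarah photographed a statue.

9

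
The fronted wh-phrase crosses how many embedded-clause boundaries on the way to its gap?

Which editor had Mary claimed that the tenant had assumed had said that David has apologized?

2

"which editor" is extracted from the subject of "said".
Boundaries crossed, outermost first: [that], [Ø] — 2 in total.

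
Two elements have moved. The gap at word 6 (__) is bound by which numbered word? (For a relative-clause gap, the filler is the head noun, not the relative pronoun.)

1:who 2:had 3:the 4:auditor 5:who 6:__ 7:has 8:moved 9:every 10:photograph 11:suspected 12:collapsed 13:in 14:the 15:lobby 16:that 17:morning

4

The marked gap is inside the relative clause, the subject of "moved".
Its filler is the head noun "auditor" (via "who"), at word 4.
(The other dependency links word 1 to a gap after word 11.)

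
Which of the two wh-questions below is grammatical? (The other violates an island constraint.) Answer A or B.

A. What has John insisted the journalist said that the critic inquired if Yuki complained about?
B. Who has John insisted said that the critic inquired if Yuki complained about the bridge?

B

In A, the wh-phrase is extracted from inside a wh-island (introduced by "if"), which blocks movement.
In B, the extraction path crosses only that-complement boundaries, which are transparent.
So B is grammatical.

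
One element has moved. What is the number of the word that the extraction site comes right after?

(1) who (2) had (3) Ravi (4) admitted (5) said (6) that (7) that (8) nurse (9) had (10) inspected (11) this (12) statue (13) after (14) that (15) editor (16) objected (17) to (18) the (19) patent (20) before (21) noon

The displaced element is "who" (word 1).
It is linked across 1 clause boundary (Ø).
It functions as the subject of "said", so the gap sits immediately after word 4 ("admitted").
Base order: Ravi had admitted that who said that that nurse had inspected this statue after that editor objected to the patent before noon.

4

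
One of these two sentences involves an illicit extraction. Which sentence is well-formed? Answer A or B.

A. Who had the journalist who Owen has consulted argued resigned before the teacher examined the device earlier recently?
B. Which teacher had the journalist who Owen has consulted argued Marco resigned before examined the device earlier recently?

In B, the wh-phrase is extracted from inside an adjunct island (introduced by "before"), which blocks movement.
In A, the extraction path crosses only that-complement boundaries, which are transparent.
So A is grammatical.

A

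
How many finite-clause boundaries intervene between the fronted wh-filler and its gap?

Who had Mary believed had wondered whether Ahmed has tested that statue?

1

"who" is extracted from the subject of "wondered".
Boundaries crossed, outermost first: [Ø] — 1 in total.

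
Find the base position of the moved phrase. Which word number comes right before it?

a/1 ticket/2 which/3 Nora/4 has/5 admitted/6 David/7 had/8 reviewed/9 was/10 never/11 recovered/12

The displaced element is "a ticket" (word 2).
It is linked across 1 clause boundary (Ø).
It functions as the direct object of "reviewed", so the gap sits immediately after word 9 ("reviewed").
Base order: Nora has admitted David had reviewed a ticket.

9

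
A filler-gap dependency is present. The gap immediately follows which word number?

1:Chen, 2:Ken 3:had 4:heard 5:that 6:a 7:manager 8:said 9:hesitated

8

The displaced element is "Chen" (word 1).
It is linked across 2 clause boundaries (that → Ø).
It functions as the subject of "hesitated", so the gap sits immediately after word 8 ("said").
Base order: Ken had heard that a manager said that Chen hesitated.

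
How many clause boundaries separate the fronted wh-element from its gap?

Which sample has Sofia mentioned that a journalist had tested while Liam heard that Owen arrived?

"which sample" is extracted from the object of "tested".
Boundaries crossed, outermost first: [that] — 1 in total.

1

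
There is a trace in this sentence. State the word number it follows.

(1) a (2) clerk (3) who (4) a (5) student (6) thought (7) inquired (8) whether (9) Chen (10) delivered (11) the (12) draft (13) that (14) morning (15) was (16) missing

The displaced element is "a clerk" (word 2).
It is linked across 1 clause boundary (Ø).
It functions as the subject of "inquired", so the gap sits immediately after word 6 ("thought").
Base order: A student thought that a clerk inquired whether Chen delivered the draft that morning.

6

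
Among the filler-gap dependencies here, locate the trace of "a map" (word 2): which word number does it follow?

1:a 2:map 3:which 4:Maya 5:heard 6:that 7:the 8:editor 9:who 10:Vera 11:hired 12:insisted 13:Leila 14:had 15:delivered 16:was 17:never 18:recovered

15

The displaced element is "a map" (word 2).
It is linked across 2 clause boundaries (that → Ø).
It functions as the direct object of "delivered", so the gap sits immediately after word 15 ("delivered").
Base order: Maya heard that the editor who Vera hired insisted Leila had delivered a map.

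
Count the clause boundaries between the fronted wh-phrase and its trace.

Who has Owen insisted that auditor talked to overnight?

"who" is extracted from the PP object of "talked".
Boundaries crossed, outermost first: [Ø] — 1 in total.

1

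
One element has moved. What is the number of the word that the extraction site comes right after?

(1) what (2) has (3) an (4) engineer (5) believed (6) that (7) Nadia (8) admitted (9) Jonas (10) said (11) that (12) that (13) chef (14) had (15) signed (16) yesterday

The displaced element is "what" (word 1).
It is linked across 3 clause boundaries (that → Ø → that).
It functions as the direct object of "signed", so the gap sits immediately after word 15 ("signed").
Base order: An engineer has believed that Nadia admitted Jonas said that that chef had signed what yesterday.

15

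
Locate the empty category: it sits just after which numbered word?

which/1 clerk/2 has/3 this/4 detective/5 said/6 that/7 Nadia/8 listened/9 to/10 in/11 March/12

The displaced element is "which clerk" (word 2).
It is linked across 1 clause boundary (that).
It functions as the object of the preposition "to" of "listened", so the gap sits immediately after word 10 ("to").
Base order: This detective has said that Nadia listened to which clerk in March.

10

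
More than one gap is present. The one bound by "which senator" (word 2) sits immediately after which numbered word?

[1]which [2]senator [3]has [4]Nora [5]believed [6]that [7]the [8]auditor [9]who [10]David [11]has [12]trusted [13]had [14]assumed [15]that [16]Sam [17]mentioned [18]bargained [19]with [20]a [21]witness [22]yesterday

The displaced element is "which senator" (word 2).
It is linked across 3 clause boundaries (that → that → Ø).
It functions as the subject of "bargained", so the gap sits immediately after word 17 ("mentioned").
Base order: Nora has believed that the auditor who David has trusted had assumed that Sam mentioned that which senator bargained with a witness yesterday.

17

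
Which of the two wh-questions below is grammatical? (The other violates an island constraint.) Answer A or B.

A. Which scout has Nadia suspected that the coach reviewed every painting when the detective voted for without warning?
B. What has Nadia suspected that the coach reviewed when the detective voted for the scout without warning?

In A, the wh-phrase is extracted from inside an adjunct island (introduced by "when"), which blocks movement.
In B, the extraction path crosses only that-complement boundaries, which are transparent.
So B is grammatical.

B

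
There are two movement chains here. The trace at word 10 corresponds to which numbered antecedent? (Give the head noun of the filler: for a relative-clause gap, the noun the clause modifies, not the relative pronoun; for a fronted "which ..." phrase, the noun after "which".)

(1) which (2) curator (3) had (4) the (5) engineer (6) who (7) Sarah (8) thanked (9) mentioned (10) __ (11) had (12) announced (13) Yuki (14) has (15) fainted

2

The marked gap is the subject of "announced".
Its filler is the fronted wh-phrase "which curator", at word 2.
(The other dependency links word 5 to a gap after word 8.)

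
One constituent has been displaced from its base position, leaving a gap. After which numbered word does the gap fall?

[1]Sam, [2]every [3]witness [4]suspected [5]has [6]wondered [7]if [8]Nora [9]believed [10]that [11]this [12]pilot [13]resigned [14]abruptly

4

The displaced element is "Sam" (word 1).
It is linked across 1 clause boundary (Ø).
It functions as the subject of "wondered", so the gap sits immediately after word 4 ("suspected").
Base order: Every witness suspected that Sam has wondered if Nora believed that this pilot resigned abruptly.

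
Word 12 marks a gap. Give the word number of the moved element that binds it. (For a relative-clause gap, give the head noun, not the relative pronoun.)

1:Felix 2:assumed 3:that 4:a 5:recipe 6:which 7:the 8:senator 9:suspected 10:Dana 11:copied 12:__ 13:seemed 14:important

5

The gap at 12 is the object of "copied", inside a relative clause.
The relative pronoun is "which" (word 6); it is bound by the head noun immediately before it.
Its filler is the head noun "recipe", at word 5.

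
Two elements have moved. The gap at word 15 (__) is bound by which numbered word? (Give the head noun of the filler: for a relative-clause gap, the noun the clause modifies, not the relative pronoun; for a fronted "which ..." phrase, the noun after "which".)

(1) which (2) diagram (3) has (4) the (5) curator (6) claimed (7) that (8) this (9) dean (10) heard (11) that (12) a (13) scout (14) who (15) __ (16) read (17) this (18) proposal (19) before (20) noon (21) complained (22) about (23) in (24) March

13

The marked gap is inside the relative clause, the subject of "read".
Its filler is the head noun "scout" (via "who"), at word 13.
(The other dependency links word 2 to a gap after word 22.)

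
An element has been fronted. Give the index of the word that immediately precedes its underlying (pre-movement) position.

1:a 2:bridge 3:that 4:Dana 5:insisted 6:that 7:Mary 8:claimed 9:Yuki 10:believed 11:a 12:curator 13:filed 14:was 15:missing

13

The displaced element is "a bridge" (word 2).
It is linked across 3 clause boundaries (that → Ø → Ø).
It functions as the direct object of "filed", so the gap sits immediately after word 13 ("filed").
Base order: Dana insisted that Mary claimed Yuki believed a curator filed a bridge.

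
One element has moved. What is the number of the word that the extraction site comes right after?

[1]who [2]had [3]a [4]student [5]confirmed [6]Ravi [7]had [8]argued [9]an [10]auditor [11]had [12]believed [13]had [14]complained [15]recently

12

The displaced element is "who" (word 1).
It is linked across 3 clause boundaries (Ø → Ø → Ø).
It functions as the subject of "complained", so the gap sits immediately after word 12 ("believed").
Base order: A student had confirmed Ravi had argued an auditor had believed that who had complained recently.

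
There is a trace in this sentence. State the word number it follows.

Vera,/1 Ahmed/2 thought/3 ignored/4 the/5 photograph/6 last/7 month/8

The displaced element is "Vera" (word 1).
It is linked across 1 clause boundary (Ø).
It functions as the subject of "ignored", so the gap sits immediately after word 3 ("thought").
Base order: Ahmed thought that Vera ignored the photograph last month.

3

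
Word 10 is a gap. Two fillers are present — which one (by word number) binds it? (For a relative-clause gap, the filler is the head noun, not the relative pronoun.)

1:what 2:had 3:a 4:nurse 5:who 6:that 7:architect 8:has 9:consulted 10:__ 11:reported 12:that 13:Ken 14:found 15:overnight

4

The marked gap is inside the relative clause, the direct object of "consulted".
Its filler is the head noun "nurse" (via "who"), at word 4.
(The other dependency links word 1 to a gap after word 14.)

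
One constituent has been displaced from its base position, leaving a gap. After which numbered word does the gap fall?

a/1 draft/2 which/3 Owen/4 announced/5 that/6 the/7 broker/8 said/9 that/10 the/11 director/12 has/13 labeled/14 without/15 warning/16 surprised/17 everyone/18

The displaced element is "a draft" (word 2).
It is linked across 2 clause boundaries (that → that).
It functions as the direct object of "labeled", so the gap sits immediately after word 14 ("labeled").
Base order: Owen announced that the broker said that the director has labeled a draft without warning.

14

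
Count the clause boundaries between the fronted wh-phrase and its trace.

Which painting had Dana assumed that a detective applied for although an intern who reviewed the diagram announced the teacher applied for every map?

"which painting" is extracted from the PP object of "applied".
Boundaries crossed, outermost first: [that] — 1 in total.

1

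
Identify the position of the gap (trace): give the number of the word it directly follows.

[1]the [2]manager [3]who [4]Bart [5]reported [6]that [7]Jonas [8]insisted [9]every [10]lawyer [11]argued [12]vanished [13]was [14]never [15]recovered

The displaced element is "the manager" (word 2).
It is linked across 3 clause boundaries (that → Ø → Ø).
It functions as the subject of "vanished", so the gap sits immediately after word 11 ("argued").
Base order: Bart reported that Jonas insisted every lawyer argued the manager vanished.

11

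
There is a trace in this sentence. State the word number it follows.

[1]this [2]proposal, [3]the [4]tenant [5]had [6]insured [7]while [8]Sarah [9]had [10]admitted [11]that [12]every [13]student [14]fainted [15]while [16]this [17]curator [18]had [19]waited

The displaced element is "this proposal" (word 2).
It functions as the direct object of "insured", so the gap sits immediately after word 6 ("insured").
Base order: The tenant had insured this proposal while Sarah had admitted that every student fainted while this curator had waited.

6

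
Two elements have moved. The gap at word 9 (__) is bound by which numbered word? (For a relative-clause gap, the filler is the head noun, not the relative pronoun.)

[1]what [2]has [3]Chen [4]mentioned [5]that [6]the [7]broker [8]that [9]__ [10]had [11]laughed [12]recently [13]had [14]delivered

The marked gap is inside the relative clause, the subject of "laughed".
Its filler is the head noun "broker" (via "that"), at word 7.
(The other dependency links word 1 to a gap after word 14.)

7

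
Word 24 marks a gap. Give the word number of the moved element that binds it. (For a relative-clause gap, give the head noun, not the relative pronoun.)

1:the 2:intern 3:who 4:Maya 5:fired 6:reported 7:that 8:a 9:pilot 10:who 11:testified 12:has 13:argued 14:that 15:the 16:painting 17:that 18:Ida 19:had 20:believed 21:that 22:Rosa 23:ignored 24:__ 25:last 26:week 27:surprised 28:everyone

16

The gap at 24 is the object of "ignored", inside a relative clause.
The relative pronoun is "that" (word 17); it is bound by the head noun immediately before it.
Its filler is the head noun "painting", at word 16.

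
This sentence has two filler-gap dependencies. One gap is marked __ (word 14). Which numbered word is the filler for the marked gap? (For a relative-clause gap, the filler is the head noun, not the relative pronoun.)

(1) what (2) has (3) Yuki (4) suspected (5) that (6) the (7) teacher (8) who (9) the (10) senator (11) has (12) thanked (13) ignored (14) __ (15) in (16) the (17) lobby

1

The marked gap is the direct object of "ignored".
Its filler is the fronted wh-phrase "what", at word 1.
(The other dependency links word 7 to a gap after word 12.)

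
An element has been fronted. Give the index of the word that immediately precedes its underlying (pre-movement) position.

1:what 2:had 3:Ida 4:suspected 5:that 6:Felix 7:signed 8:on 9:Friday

7

The displaced element is "what" (word 1).
It is linked across 1 clause boundary (that).
It functions as the direct object of "signed", so the gap sits immediately after word 7 ("signed").
Base order: Ida had suspected that Felix signed what on Friday.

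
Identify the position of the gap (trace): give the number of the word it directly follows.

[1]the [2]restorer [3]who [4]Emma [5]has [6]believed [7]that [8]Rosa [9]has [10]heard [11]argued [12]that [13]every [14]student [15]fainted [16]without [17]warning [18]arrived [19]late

10

The displaced element is "the restorer" (word 2).
It is linked across 2 clause boundaries (that → Ø).
It functions as the subject of "argued", so the gap sits immediately after word 10 ("heard").
Base order: Emma has believed that Rosa has heard the restorer argued that every student fainted without warning.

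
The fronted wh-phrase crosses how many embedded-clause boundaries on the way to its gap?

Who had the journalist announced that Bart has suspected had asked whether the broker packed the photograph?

2

"who" is extracted from the subject of "asked".
Boundaries crossed, outermost first: [that], [Ø] — 2 in total.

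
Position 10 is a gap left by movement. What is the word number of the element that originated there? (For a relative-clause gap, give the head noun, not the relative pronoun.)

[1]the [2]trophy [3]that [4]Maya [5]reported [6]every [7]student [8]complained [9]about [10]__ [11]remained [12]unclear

2

The gap at 10 is the prepositional object of "complained", inside a relative clause.
The relative pronoun is "that" (word 3); it is bound by the head noun immediately before it.
Its filler is the head noun "trophy", at word 2.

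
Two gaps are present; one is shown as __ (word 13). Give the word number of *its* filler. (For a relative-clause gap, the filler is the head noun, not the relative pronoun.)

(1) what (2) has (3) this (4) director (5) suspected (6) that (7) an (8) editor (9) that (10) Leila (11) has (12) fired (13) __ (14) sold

The marked gap is inside the relative clause, the direct object of "fired".
Its filler is the head noun "editor" (via "that"), at word 8.
(The other dependency links word 1 to a gap after word 14.)

8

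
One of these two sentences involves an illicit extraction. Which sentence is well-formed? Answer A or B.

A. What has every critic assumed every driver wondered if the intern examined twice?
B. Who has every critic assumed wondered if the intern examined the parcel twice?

B

In A, the wh-phrase is extracted from inside a wh-island (introduced by "if"), which blocks movement.
In B, the extraction path crosses only that-complement boundaries, which are transparent.
So B is grammatical.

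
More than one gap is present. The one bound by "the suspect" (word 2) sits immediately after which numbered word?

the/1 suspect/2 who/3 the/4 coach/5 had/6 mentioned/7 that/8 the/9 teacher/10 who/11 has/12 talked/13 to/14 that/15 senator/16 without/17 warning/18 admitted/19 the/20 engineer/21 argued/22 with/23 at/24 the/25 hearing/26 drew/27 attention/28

23

The displaced element is "the suspect" (word 2).
It is linked across 2 clause boundaries (that → Ø).
It functions as the object of the preposition "with" of "argued", so the gap sits immediately after word 23 ("with").
Base order: The coach had mentioned that the teacher who has talked to that senator without warning admitted the engineer argued with the suspect at the hearing.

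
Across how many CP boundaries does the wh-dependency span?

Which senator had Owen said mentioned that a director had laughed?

"which senator" is extracted from the subject of "mentioned".
Boundaries crossed, outermost first: [Ø] — 1 in total.

1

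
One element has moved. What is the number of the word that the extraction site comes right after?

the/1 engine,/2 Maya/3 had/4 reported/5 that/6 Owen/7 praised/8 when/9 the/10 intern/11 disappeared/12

The displaced element is "the engine" (word 2).
It is linked across 1 clause boundary (that).
It functions as the direct object of "praised", so the gap sits immediately after word 8 ("praised").
Base order: Maya had reported that Owen praised the engine when the intern disappeared.

8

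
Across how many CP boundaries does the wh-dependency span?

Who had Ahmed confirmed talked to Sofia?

"who" is extracted from the subject of "talked".
Boundaries crossed, outermost first: [Ø] — 1 in total.

1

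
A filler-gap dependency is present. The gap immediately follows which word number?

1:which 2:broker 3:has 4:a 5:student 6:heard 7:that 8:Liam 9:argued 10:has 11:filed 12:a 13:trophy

9

The displaced element is "which broker" (word 2).
It is linked across 2 clause boundaries (that → Ø).
It functions as the subject of "filed", so the gap sits immediately after word 9 ("argued").
Base order: A student has heard that Liam argued that which broker has filed a trophy.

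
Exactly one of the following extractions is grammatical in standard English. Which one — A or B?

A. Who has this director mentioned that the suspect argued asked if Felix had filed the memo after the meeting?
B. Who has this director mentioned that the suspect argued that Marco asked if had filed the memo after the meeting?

In B, the wh-phrase is extracted from inside a wh-island (introduced by "if"), which blocks movement.
In A, the extraction path crosses only that-complement boundaries, which are transparent.
So A is grammatical.

A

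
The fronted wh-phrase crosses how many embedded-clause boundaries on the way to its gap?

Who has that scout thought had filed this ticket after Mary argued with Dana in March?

1

"who" is extracted from the subject of "filed".
Boundaries crossed, outermost first: [Ø] — 1 in total.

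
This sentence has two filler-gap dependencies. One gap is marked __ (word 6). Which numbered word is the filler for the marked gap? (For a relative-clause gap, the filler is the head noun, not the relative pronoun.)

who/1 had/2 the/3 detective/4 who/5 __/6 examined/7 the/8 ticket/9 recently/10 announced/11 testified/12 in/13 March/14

The marked gap is inside the relative clause, the subject of "examined".
Its filler is the head noun "detective" (via "who"), at word 4.
(The other dependency links word 1 to a gap after word 11.)

4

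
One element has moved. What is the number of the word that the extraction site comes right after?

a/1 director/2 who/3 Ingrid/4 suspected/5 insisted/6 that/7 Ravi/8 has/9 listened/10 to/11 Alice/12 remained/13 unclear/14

5

The displaced element is "a director" (word 2).
It is linked across 1 clause boundary (Ø).
It functions as the subject of "insisted", so the gap sits immediately after word 5 ("suspected").
Base order: Ingrid suspected a director insisted that Ravi has listened to Alice.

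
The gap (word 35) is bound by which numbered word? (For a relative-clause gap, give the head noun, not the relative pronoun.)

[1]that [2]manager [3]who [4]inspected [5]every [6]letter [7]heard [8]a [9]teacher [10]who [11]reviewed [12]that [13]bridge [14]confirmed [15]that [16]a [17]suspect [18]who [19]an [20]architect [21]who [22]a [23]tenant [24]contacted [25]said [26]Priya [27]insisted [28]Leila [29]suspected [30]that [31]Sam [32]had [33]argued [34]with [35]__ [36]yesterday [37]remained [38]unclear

17

The gap at 35 is the prepositional object of "argued", inside a relative clause.
The relative pronoun is "who" (word 18); it is bound by the head noun immediately before it.
Its filler is the head noun "suspect", at word 17.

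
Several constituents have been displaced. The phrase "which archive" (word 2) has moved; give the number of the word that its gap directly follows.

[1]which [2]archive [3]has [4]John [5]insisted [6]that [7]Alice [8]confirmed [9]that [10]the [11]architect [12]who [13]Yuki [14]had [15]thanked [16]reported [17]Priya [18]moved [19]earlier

18

The displaced element is "which archive" (word 2).
It is linked across 3 clause boundaries (that → that → Ø).
It functions as the direct object of "moved", so the gap sits immediately after word 18 ("moved").
Base order: John has insisted that Alice confirmed that the architect who Yuki had thanked reported Priya moved which archive earlier.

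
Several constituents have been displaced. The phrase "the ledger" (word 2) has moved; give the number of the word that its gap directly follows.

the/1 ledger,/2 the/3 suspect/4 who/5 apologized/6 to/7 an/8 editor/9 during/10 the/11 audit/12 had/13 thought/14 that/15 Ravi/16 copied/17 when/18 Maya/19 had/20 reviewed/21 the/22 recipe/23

The displaced element is "the ledger" (word 2).
It is linked across 1 clause boundary (that).
It functions as the direct object of "copied", so the gap sits immediately after word 17 ("copied").
Base order: The suspect who apologized to an editor during the audit had thought that Ravi copied the ledger when Maya had reviewed the recipe.

17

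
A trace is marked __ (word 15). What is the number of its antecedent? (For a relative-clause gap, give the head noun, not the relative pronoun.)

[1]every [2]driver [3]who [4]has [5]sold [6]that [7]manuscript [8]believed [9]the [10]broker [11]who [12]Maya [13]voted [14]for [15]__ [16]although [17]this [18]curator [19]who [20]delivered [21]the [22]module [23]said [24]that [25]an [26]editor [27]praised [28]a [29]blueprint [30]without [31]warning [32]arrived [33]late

10

The gap at 15 is the prepositional object of "voted", inside a relative clause.
The relative pronoun is "who" (word 11); it is bound by the head noun immediately before it.
Its filler is the head noun "broker", at word 10.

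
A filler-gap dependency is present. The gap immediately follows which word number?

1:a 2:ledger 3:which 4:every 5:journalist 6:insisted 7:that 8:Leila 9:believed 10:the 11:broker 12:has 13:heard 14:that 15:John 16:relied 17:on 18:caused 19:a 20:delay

17

The displaced element is "a ledger" (word 2).
It is linked across 3 clause boundaries (that → Ø → that).
It functions as the object of the preposition "on" of "relied", so the gap sits immediately after word 17 ("on").
Base order: Every journalist insisted that Leila believed the broker has heard that John relied on a ledger.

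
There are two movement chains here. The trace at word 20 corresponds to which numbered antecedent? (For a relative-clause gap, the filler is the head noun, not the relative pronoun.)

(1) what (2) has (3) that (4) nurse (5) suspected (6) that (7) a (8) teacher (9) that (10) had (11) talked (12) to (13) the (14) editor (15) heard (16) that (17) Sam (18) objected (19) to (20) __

The marked gap is the object of the preposition "to" of "objected".
Its filler is the fronted wh-phrase "what", at word 1.
(The other dependency links word 8 to a gap after word 9.)

1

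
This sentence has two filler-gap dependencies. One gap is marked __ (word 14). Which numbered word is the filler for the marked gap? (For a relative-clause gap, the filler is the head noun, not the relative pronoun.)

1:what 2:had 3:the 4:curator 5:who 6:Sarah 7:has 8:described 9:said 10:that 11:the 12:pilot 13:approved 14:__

The marked gap is the direct object of "approved".
Its filler is the fronted wh-phrase "what", at word 1.
(The other dependency links word 4 to a gap after word 8.)

1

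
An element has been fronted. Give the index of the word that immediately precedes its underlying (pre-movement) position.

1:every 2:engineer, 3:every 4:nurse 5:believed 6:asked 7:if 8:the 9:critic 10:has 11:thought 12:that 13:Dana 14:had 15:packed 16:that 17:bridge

5

The displaced element is "every engineer" (word 2).
It is linked across 1 clause boundary (Ø).
It functions as the subject of "asked", so the gap sits immediately after word 5 ("believed").
Base order: Every nurse believed every engineer asked if the critic has thought that Dana had packed that bridge.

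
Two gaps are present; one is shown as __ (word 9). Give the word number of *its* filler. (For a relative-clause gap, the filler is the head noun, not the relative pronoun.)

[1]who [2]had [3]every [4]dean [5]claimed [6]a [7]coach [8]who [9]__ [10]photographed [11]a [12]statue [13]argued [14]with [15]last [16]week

7

The marked gap is inside the relative clause, the subject of "photographed".
Its filler is the head noun "coach" (via "who"), at word 7.
(The other dependency links word 1 to a gap after word 14.)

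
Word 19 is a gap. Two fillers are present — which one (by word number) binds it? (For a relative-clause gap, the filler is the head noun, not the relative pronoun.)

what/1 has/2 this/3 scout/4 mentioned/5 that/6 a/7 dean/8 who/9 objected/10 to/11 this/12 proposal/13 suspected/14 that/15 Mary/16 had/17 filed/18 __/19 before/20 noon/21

1

The marked gap is the direct object of "filed".
Its filler is the fronted wh-phrase "what", at word 1.
(The other dependency links word 8 to a gap after word 9.)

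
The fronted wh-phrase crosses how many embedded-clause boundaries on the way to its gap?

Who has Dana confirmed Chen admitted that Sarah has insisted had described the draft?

3

"who" is extracted from the subject of "described".
Boundaries crossed, outermost first: [Ø], [that], [Ø] — 3 in total.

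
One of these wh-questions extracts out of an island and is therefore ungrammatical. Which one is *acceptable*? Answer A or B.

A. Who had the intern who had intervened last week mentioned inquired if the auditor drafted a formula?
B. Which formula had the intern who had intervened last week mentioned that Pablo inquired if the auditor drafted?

In B, the wh-phrase is extracted from inside a wh-island (introduced by "if"), which blocks movement.
In A, the extraction path crosses only that-complement boundaries, which are transparent.
So A is grammatical.

A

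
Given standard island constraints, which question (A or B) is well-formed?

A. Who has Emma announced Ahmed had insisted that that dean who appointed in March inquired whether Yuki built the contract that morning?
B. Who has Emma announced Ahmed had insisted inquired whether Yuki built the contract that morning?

B

In A, the wh-phrase is extracted from inside a complex-NP island (relative clause) (introduced by "who"), which blocks movement.
In B, the extraction path crosses only that-complement boundaries, which are transparent.
So B is grammatical.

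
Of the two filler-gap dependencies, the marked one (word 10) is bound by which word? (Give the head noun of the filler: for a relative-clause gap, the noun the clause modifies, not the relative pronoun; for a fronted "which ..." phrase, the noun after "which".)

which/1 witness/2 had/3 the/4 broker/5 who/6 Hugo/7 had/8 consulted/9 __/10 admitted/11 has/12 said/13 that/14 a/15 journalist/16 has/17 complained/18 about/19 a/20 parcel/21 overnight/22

The marked gap is inside the relative clause, the direct object of "consulted".
Its filler is the head noun "broker" (via "who"), at word 5.
(The other dependency links word 2 to a gap after word 11.)

5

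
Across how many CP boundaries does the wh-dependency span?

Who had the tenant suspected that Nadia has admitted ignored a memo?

"who" is extracted from the subject of "ignored".
Boundaries crossed, outermost first: [that], [Ø] — 2 in total.

2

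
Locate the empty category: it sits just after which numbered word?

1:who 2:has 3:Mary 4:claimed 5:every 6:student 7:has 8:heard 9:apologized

8

The displaced element is "who" (word 1).
It is linked across 2 clause boundaries (Ø → Ø).
It functions as the subject of "apologized", so the gap sits immediately after word 8 ("heard").
Base order: Mary has claimed every student has heard who apologized.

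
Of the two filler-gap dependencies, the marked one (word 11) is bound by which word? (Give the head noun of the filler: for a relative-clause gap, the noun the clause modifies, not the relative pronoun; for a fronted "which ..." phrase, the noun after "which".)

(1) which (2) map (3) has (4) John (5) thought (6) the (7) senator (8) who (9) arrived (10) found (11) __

2

The marked gap is the direct object of "found".
Its filler is the fronted wh-phrase "which map", at word 2.
(The other dependency links word 7 to a gap after word 8.)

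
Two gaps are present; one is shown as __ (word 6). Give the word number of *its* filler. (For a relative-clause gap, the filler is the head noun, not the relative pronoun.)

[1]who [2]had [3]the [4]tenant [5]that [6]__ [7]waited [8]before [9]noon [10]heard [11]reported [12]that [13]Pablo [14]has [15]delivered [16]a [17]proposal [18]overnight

The marked gap is inside the relative clause, the subject of "waited".
Its filler is the head noun "tenant" (via "that"), at word 4.
(The other dependency links word 1 to a gap after word 10.)

4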